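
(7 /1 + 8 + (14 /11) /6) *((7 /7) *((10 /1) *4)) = 20080 /33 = 608.48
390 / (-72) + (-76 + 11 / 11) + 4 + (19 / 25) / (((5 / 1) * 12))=-19101 / 250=-76.40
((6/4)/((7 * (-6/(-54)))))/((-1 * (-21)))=9/98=0.09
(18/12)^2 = 9/4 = 2.25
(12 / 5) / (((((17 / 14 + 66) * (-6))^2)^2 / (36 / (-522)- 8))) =-249704 / 341073321592035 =-0.00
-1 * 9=-9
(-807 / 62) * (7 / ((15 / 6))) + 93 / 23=-115512 / 3565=-32.40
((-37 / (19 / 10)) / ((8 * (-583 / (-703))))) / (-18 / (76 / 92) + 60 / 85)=442187 / 3176184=0.14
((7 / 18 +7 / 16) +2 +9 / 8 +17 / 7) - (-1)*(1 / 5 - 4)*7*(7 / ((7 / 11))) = -1442549 / 5040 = -286.22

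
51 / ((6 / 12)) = 102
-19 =-19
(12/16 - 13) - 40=-209/4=-52.25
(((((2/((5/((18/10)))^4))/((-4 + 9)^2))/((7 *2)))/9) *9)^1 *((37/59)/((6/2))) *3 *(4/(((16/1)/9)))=2184813/16132812500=0.00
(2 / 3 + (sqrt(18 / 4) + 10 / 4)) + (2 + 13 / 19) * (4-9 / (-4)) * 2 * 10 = 3 * sqrt(2) / 2 + 38611 / 114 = 340.81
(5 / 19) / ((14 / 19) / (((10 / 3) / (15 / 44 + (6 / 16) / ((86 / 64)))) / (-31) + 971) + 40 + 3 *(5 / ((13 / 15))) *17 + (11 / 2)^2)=5507137948 / 7627550210437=0.00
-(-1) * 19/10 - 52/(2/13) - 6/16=-336.48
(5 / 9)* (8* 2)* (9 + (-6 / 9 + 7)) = 3680 / 27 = 136.30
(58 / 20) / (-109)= -29 / 1090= -0.03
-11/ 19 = -0.58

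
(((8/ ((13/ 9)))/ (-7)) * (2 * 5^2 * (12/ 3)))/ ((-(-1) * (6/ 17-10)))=61200/ 3731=16.40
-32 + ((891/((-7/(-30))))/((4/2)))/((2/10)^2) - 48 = 333565/7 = 47652.14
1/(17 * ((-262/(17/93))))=-1/24366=-0.00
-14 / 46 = -7 / 23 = -0.30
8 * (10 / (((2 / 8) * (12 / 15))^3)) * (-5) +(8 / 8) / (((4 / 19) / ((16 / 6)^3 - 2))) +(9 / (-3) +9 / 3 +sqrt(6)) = -2695649 / 54 +sqrt(6) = -49916.98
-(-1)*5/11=5/11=0.45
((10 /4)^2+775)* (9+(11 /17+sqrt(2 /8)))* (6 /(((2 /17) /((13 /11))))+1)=363328125 /748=485732.79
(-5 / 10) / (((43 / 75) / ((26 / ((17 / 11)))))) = -10725 / 731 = -14.67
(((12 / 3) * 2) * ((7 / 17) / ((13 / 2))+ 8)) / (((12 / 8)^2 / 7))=44352 / 221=200.69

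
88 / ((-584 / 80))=-880 / 73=-12.05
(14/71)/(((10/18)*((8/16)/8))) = 2016/355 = 5.68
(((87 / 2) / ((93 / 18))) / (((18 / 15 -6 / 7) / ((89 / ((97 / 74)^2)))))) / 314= 371005845 / 91587206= 4.05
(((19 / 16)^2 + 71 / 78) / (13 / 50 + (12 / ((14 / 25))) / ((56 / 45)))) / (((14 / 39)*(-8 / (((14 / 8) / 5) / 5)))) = -1135183 / 350818304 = -0.00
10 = 10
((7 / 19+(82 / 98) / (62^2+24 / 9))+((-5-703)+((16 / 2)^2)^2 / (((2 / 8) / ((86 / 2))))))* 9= 68053420327653 / 10743740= 6334239.32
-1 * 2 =-2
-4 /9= -0.44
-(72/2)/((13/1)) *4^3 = -2304/13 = -177.23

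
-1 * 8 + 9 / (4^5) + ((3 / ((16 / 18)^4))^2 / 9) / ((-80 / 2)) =-5405857601 / 671088640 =-8.06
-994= -994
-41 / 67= -0.61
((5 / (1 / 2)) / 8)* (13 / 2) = 65 / 8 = 8.12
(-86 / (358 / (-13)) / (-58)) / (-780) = 43 / 622920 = 0.00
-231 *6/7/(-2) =99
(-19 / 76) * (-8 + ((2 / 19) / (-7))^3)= 4705276 / 2352637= 2.00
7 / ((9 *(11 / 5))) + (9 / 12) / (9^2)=0.36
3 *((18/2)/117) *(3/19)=9/247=0.04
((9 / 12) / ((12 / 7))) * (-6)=-21 / 8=-2.62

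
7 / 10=0.70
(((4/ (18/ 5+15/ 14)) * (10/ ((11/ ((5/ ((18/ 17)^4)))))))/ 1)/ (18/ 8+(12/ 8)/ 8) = 1169294000/ 920396763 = 1.27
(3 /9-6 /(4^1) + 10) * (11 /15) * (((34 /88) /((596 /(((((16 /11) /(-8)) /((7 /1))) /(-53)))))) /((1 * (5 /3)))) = 17 /13767600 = 0.00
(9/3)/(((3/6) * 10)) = 3/5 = 0.60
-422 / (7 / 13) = -5486 / 7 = -783.71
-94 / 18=-47 / 9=-5.22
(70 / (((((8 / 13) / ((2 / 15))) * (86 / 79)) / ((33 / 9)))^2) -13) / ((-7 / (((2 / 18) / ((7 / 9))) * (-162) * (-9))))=-5236523487 / 7248080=-722.47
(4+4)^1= 8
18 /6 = 3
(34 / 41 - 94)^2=14592400 / 1681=8680.79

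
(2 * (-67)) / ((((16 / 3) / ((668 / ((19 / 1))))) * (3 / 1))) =-11189 / 38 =-294.45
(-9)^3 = -729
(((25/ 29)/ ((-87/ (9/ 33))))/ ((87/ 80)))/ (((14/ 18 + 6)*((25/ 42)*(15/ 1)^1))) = -672/ 16365019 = -0.00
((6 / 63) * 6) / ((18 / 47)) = 94 / 63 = 1.49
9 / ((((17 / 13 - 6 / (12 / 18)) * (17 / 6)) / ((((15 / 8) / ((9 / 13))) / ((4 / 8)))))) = -1521 / 680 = -2.24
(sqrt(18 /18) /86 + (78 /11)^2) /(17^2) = 30785 /176902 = 0.17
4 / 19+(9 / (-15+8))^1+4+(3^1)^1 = 788 / 133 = 5.92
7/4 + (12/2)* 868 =20839/4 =5209.75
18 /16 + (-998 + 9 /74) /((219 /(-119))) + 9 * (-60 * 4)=-104797645 /64824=-1616.65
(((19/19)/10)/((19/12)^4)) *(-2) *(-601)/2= 6231168/651605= 9.56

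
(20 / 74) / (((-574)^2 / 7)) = 5 / 870758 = 0.00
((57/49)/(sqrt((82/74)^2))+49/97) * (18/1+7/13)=73026374/2533349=28.83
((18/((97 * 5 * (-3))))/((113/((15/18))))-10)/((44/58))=-3178719/241142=-13.18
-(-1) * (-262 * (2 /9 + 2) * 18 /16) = -655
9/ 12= 3/ 4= 0.75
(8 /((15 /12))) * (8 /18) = 128 /45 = 2.84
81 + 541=622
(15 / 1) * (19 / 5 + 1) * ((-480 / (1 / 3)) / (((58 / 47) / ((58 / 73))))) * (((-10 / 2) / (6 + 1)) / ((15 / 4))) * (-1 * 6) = -38983680 / 511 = -76289.00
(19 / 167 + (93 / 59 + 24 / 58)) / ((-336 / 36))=-450858 / 2000159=-0.23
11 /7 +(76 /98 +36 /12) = 262 /49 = 5.35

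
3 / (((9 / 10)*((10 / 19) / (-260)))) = -4940 / 3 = -1646.67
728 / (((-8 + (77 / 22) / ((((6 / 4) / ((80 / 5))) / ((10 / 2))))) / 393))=1601.33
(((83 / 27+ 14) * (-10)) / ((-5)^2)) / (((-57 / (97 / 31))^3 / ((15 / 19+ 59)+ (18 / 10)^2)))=25193204625134 / 353783054014875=0.07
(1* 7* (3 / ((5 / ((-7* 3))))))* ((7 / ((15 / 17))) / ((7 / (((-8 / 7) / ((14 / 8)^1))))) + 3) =-4983 / 25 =-199.32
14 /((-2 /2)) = -14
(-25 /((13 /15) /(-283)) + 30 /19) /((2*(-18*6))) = -74695 /1976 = -37.80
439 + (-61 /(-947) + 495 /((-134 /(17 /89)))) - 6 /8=9884639595 /22587844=437.61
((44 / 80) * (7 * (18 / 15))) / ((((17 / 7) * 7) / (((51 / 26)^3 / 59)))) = 1802493 / 51849200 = 0.03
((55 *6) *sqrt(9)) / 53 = 990 / 53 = 18.68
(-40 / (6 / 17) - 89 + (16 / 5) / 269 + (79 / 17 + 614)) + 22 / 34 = 28602241 / 68595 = 416.97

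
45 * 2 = 90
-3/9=-1/3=-0.33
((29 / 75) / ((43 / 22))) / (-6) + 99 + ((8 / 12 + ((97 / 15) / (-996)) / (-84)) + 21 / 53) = 1430455910899 / 14300269200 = 100.03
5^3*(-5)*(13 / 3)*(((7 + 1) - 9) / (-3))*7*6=-113750 / 3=-37916.67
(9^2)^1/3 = 27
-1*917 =-917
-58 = -58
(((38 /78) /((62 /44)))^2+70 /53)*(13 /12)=55789021 /35754966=1.56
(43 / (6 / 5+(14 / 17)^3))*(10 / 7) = 5281475 / 151193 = 34.93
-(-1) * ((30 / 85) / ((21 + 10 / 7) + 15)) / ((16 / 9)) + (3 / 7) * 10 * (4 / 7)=2.45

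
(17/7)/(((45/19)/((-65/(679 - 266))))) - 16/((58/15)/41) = -128135251/754551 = -169.82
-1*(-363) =363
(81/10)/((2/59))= 4779/20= 238.95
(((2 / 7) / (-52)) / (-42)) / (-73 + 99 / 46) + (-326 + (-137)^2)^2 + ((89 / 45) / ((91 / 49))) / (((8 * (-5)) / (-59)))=1271040627118935787 / 3736769400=340144250.57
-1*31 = -31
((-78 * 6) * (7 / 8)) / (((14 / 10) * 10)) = -117 / 4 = -29.25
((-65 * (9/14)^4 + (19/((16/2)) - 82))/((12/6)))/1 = -3485339/76832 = -45.36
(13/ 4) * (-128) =-416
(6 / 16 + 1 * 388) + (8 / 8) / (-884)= 686645 / 1768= 388.37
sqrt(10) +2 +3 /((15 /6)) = sqrt(10) +16 /5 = 6.36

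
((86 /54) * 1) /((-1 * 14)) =-43 /378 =-0.11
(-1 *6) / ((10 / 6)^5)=-1458 / 3125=-0.47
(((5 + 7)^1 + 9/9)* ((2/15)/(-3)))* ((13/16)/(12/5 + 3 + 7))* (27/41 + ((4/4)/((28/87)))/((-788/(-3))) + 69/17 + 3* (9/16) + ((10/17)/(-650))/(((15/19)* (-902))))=-6879213434327/28318168771200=-0.24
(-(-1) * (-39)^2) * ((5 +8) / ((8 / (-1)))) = -19773 / 8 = -2471.62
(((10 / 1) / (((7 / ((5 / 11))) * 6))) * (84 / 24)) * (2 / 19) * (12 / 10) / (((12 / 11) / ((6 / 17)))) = 5 / 323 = 0.02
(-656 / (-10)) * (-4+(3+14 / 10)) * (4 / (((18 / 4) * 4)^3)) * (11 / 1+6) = 5576 / 18225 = 0.31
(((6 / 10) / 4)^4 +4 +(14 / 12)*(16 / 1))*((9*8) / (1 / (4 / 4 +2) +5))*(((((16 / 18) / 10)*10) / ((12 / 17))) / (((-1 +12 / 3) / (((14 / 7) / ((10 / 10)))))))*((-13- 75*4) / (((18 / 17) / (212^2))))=-2764601342212259 / 810000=-3413088076.81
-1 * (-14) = 14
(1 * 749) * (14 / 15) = 10486 / 15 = 699.07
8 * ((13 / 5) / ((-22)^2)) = 26 / 605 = 0.04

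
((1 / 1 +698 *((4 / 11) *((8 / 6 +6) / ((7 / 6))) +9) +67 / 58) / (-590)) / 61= -3199111 / 14611940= -0.22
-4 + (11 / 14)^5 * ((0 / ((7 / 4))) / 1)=-4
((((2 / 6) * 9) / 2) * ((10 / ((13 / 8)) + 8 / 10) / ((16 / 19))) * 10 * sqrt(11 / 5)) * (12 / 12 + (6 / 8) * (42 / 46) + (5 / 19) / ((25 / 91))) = 7829883 * sqrt(55) / 119600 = 485.52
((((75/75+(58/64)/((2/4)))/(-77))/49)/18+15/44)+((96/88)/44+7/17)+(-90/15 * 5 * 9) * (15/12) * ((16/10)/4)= -3030427887/22577632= -134.22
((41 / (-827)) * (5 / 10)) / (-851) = 41 / 1407554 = 0.00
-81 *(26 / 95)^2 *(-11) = 602316 / 9025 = 66.74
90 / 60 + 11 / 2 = 7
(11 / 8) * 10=55 / 4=13.75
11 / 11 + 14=15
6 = 6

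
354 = 354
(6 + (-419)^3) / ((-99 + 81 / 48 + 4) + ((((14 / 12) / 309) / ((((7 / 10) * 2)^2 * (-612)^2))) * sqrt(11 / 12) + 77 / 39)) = 120856314921529981248 * sqrt(33) / 15990185679426094235362597 + 64389251458939984995242034153216 / 79950928397130471176812985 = 805359.65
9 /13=0.69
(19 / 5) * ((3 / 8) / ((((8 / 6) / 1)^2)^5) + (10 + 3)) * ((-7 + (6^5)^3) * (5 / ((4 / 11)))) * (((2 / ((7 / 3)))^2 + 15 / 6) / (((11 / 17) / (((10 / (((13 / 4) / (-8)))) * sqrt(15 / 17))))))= -1546641943628421394682185 * sqrt(255) / 667942912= -36976051098716174.67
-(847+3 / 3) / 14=-424 / 7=-60.57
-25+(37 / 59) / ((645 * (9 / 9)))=-951338 / 38055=-25.00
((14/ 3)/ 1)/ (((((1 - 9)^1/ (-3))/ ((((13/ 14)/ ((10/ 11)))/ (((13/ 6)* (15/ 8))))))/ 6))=66/ 25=2.64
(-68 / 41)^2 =4624 / 1681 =2.75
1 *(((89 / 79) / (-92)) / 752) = -89 / 5465536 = -0.00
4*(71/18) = 142/9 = 15.78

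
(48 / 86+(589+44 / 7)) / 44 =179349 / 13244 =13.54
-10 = -10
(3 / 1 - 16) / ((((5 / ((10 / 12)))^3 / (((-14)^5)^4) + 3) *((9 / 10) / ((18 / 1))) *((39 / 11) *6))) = -4.07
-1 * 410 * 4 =-1640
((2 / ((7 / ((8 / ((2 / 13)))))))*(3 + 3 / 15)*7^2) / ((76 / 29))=84448 / 95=888.93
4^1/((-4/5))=-5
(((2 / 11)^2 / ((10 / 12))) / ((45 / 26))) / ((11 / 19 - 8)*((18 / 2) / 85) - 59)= -33592 / 87622755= -0.00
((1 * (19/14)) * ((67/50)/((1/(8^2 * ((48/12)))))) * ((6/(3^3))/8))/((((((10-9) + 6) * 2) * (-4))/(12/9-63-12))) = 562666/33075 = 17.01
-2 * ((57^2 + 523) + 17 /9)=-67930 /9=-7547.78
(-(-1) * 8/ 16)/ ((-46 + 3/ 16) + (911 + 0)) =8/ 13843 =0.00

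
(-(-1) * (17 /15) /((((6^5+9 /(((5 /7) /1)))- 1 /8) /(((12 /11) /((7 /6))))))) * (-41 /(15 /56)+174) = 341632 /119942515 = 0.00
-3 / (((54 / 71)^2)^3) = -128100283921 / 8264970432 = -15.50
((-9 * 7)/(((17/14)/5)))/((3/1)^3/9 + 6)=-490/17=-28.82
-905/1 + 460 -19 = -464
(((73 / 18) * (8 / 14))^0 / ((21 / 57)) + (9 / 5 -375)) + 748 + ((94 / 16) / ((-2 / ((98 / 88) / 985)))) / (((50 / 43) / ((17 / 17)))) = 91623533997 / 242704000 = 377.51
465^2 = 216225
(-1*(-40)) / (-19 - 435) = -20 / 227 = -0.09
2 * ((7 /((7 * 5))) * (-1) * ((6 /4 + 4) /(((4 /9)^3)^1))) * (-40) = 1002.38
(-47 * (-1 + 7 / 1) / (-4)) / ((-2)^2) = 141 / 8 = 17.62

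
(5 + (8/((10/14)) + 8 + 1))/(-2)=-63/5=-12.60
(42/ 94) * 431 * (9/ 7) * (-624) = -154499.74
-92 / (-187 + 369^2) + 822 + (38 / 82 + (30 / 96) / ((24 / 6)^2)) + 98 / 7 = 596906680759 / 713591552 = 836.48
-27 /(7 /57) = -1539 /7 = -219.86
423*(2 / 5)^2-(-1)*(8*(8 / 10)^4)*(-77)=-115396 / 625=-184.63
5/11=0.45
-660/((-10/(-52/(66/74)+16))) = -2792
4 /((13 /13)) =4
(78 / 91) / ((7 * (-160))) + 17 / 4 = 16657 / 3920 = 4.25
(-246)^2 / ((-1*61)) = -60516 / 61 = -992.07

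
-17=-17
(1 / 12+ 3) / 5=0.62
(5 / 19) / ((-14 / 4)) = -10 / 133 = -0.08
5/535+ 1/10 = 117/1070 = 0.11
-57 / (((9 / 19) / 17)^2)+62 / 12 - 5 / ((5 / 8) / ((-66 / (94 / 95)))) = -72877.92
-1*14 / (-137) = 0.10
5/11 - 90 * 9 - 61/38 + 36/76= -338863/418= -810.68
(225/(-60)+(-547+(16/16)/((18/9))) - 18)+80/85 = -38577/68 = -567.31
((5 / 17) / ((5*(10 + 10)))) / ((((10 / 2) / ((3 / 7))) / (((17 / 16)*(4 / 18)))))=1 / 16800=0.00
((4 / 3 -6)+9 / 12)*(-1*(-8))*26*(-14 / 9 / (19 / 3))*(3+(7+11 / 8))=389207 / 171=2276.06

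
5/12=0.42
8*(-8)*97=-6208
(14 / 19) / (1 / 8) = 5.89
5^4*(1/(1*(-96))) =-625/96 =-6.51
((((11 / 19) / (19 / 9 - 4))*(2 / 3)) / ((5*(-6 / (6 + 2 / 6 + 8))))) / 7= 473 / 33915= 0.01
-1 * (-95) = 95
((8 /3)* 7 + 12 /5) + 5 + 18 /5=89 /3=29.67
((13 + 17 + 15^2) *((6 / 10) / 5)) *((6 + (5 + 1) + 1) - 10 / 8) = 7191 / 20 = 359.55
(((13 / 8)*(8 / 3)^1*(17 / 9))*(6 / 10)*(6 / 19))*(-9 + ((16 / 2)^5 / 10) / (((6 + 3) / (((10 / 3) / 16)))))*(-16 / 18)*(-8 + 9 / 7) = 3157648 / 5103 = 618.78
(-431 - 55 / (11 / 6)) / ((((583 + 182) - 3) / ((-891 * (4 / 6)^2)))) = 30426 / 127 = 239.57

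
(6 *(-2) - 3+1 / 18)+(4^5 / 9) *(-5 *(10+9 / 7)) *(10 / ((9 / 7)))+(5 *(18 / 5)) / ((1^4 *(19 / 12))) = -153713407 / 3078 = -49939.38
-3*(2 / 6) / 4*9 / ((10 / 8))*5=-9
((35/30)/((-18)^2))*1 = 7/1944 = 0.00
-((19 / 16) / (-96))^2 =-361 / 2359296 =-0.00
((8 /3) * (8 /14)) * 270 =411.43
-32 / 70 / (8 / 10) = -4 / 7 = -0.57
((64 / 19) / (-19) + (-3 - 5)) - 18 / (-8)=-8559 / 1444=-5.93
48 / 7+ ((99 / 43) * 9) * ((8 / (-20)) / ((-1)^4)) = -2154 / 1505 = -1.43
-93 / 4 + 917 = 3575 / 4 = 893.75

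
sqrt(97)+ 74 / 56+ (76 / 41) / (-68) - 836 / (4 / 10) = -40763183 / 19516+ sqrt(97) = -2078.86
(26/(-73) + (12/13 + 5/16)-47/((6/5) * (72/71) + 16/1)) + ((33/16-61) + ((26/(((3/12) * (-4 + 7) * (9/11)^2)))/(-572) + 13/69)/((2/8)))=-1957921586033/32417809632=-60.40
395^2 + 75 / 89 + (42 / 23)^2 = 7346009696 / 47081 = 156029.18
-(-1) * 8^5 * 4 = 131072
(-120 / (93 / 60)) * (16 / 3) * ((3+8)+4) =-192000 / 31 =-6193.55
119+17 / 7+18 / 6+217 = 2390 / 7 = 341.43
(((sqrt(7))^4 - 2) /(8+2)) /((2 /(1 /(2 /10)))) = 47 /4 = 11.75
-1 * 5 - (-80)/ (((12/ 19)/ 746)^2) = 1004511335/ 9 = 111612370.56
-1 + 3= 2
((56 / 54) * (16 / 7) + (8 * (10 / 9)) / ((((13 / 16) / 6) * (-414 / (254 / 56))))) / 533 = 3456 / 1115569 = 0.00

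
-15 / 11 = -1.36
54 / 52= 27 / 26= 1.04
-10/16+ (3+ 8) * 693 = 60979/8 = 7622.38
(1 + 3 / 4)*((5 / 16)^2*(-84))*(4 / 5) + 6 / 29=-20931 / 1856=-11.28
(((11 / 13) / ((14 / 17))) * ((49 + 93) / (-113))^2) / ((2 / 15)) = 14140005 / 1161979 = 12.17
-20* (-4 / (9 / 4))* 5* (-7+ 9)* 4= 12800 / 9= 1422.22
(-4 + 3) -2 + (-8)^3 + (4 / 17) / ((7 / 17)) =-3601 / 7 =-514.43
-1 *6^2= -36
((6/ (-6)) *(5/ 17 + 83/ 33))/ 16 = -197/ 1122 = -0.18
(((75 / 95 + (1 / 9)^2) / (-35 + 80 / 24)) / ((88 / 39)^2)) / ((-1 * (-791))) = -104273 / 16584802080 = -0.00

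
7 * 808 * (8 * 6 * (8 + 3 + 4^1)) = 4072320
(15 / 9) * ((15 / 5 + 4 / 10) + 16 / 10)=8.33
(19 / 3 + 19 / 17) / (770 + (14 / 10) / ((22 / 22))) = 100 / 10353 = 0.01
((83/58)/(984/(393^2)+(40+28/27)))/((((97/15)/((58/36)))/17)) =217927539/1475745584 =0.15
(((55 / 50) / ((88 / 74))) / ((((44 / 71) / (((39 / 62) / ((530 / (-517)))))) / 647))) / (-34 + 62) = -3115493277 / 147212800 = -21.16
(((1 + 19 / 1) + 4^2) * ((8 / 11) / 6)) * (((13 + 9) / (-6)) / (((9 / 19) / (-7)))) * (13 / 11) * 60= 553280 / 33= 16766.06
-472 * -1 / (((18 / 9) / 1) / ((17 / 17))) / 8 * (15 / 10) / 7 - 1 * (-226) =6505 / 28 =232.32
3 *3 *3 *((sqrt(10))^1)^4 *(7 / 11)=18900 / 11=1718.18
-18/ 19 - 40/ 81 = -2218/ 1539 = -1.44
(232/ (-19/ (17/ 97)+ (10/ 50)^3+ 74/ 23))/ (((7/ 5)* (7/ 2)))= -14173750/ 31488527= -0.45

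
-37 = -37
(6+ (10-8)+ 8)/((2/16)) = 128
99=99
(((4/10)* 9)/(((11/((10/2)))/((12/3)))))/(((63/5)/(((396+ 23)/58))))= 8380/2233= 3.75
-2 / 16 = -1 / 8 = -0.12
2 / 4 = 1 / 2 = 0.50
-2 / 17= -0.12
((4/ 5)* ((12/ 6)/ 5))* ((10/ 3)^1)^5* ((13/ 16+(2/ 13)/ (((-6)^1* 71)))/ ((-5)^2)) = 2878480/ 672867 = 4.28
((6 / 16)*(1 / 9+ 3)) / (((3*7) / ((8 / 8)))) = 0.06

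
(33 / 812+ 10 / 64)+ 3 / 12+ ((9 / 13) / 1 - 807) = -68053333 / 84448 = -805.86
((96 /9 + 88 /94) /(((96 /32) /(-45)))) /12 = -2045 /141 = -14.50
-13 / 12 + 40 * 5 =198.92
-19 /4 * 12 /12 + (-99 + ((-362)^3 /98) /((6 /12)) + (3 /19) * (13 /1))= -3605661249 /3724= -968222.68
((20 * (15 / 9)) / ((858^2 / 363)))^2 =625 / 2313441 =0.00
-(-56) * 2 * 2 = 224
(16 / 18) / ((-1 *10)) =-4 / 45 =-0.09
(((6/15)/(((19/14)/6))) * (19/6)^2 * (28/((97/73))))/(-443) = -543704/644565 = -0.84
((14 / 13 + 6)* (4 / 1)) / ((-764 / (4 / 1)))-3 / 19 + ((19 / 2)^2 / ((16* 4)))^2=5201748441 / 3091791872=1.68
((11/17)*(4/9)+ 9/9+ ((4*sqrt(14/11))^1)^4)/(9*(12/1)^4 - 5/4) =30803060/13819787883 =0.00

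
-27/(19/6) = -162/19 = -8.53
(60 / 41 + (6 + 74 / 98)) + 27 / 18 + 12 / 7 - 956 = -944.57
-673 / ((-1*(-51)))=-673 / 51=-13.20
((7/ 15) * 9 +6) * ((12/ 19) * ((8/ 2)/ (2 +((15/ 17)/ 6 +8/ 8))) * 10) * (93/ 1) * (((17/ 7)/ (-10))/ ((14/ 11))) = -1453.05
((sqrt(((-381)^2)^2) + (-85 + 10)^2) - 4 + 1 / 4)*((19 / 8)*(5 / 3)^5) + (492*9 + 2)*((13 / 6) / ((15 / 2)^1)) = 4606576.12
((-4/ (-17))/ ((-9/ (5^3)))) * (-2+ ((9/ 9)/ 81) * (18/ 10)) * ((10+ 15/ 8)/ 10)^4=289964225/ 22560768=12.85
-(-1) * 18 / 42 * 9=27 / 7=3.86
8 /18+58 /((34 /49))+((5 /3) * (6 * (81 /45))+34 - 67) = 10562 /153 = 69.03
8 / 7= 1.14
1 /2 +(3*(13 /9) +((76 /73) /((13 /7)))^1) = 30713 /5694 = 5.39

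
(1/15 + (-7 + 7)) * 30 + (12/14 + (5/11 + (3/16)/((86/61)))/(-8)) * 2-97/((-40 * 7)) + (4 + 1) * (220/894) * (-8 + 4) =-1.01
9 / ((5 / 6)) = 54 / 5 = 10.80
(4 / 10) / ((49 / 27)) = 54 / 245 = 0.22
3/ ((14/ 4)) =6/ 7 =0.86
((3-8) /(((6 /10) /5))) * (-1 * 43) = 5375 /3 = 1791.67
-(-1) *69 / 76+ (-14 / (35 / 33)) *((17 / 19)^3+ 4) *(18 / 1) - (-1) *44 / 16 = -76610329 / 68590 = -1116.93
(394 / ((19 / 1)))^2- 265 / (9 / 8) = 631804 / 3249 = 194.46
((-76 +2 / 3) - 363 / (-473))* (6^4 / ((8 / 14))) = -7271964 / 43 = -169115.44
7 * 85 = 595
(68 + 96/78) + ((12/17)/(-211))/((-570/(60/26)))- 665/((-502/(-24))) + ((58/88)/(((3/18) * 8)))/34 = 2931739948113/78278900128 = 37.45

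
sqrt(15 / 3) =sqrt(5) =2.24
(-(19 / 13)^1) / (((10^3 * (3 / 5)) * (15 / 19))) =-361 / 117000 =-0.00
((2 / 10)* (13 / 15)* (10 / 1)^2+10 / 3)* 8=496 / 3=165.33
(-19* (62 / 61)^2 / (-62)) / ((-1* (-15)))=1178 / 55815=0.02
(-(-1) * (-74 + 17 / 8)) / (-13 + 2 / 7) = 4025 / 712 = 5.65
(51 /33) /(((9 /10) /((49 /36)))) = 4165 /1782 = 2.34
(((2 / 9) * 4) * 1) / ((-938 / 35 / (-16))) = 320 / 603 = 0.53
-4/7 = -0.57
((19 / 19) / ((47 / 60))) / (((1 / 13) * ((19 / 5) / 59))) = 230100 / 893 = 257.67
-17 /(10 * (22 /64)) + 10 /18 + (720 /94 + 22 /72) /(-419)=-171912791 /38992140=-4.41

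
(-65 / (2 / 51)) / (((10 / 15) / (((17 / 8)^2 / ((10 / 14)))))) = -4023747 / 256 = -15717.76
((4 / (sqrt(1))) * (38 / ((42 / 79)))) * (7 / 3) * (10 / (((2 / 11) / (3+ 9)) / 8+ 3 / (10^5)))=66044000000 / 19047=3467422.69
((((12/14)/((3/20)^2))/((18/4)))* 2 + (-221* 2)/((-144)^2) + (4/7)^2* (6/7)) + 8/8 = 64686949/3556224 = 18.19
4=4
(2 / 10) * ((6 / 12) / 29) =1 / 290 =0.00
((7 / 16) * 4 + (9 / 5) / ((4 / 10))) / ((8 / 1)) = 0.78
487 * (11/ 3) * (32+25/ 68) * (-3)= -11790757/ 68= -173393.49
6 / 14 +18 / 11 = 159 / 77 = 2.06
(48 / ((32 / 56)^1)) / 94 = 42 / 47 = 0.89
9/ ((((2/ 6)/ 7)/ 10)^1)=1890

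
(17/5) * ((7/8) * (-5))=-119/8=-14.88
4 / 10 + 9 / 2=49 / 10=4.90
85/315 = 17/63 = 0.27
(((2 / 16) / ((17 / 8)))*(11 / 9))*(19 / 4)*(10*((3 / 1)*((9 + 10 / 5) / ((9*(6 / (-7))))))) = -80465 / 5508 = -14.61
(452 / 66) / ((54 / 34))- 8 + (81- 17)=53738 / 891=60.31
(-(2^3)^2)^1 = -64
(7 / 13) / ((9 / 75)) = 175 / 39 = 4.49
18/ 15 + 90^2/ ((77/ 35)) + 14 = 203336/ 55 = 3697.02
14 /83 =0.17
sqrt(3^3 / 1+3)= 5.48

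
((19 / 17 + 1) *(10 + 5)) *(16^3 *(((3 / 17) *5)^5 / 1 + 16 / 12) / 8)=733368084480 / 24137569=30382.85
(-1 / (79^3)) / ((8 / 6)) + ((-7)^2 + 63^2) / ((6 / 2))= 7924122799 / 5916468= 1339.33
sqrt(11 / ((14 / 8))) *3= 6 *sqrt(77) / 7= 7.52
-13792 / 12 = -3448 / 3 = -1149.33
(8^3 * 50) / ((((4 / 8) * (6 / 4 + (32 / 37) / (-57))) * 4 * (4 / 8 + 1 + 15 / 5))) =35993600 / 18789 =1915.67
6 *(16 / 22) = 48 / 11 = 4.36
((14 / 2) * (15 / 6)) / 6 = 35 / 12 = 2.92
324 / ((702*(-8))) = -3 / 52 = -0.06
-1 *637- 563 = -1200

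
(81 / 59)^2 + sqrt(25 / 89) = 5*sqrt(89) / 89 + 6561 / 3481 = 2.41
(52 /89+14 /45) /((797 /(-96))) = -114752 /1063995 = -0.11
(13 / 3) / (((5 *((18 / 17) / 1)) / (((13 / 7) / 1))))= 2873 / 1890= 1.52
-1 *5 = -5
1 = 1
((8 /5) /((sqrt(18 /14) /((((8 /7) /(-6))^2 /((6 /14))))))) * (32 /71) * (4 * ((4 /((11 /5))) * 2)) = 131072 * sqrt(7) /442827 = 0.78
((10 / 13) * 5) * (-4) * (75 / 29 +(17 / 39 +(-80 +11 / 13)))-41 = 16618177 / 14703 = 1130.26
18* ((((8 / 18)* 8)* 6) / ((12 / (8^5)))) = 1048576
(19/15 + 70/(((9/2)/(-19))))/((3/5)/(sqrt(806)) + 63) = -4.67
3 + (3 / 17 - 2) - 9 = -133 / 17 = -7.82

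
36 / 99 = 4 / 11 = 0.36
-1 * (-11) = 11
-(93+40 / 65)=-1217 / 13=-93.62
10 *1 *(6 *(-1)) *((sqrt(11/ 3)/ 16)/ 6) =-5 *sqrt(33)/ 24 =-1.20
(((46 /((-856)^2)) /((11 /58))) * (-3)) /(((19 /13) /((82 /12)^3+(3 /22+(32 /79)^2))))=-41065428337609 /189240108469632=-0.22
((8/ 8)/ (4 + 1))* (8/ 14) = 4/ 35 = 0.11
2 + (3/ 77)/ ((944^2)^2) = 122294999056387/ 61147499528192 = 2.00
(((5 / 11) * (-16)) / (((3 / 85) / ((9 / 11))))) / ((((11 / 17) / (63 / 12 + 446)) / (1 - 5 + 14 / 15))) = 479913400 / 1331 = 360566.04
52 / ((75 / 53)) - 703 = -666.25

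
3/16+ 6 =99/16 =6.19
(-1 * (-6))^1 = 6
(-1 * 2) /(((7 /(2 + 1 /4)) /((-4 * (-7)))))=-18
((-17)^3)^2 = 24137569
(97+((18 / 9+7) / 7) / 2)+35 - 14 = 1661 / 14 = 118.64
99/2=49.50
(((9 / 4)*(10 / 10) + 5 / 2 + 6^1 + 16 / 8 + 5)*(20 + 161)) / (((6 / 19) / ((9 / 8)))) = 732507 / 64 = 11445.42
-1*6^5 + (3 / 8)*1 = -62205 / 8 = -7775.62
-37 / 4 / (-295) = 37 / 1180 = 0.03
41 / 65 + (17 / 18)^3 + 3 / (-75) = 2716469 / 1895400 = 1.43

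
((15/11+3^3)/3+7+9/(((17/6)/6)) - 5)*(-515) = -2938590/187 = -15714.39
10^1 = 10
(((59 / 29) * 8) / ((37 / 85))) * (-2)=-80240 / 1073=-74.78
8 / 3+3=17 / 3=5.67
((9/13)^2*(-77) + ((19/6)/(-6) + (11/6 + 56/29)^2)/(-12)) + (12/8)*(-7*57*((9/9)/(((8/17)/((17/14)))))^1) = -7196893919/4548128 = -1582.39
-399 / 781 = -0.51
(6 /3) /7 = 2 /7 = 0.29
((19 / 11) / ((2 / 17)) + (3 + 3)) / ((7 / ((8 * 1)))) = 260 / 11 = 23.64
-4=-4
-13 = -13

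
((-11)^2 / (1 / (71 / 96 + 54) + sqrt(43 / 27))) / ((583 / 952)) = -142638693120 / 62921453879 + 867553625400* sqrt(129) / 62921453879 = 154.33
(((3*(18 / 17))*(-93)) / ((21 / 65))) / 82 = -54405 / 4879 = -11.15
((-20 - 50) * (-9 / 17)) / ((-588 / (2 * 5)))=-75 / 119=-0.63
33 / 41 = 0.80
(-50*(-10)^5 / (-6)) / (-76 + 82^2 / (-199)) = 62187500 / 8193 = 7590.32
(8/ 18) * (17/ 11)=68/ 99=0.69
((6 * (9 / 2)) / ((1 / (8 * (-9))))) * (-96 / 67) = 186624 / 67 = 2785.43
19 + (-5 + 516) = 530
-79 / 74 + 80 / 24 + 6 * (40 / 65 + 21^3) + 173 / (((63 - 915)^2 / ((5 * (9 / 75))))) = 55571.96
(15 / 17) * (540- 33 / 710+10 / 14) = 8061357 / 16898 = 477.06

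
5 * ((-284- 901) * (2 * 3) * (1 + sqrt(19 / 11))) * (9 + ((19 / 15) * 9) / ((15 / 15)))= -725220 * sqrt(209) / 11- 725220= -1678345.81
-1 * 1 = -1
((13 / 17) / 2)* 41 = 533 / 34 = 15.68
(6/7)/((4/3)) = 9/14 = 0.64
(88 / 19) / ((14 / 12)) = 528 / 133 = 3.97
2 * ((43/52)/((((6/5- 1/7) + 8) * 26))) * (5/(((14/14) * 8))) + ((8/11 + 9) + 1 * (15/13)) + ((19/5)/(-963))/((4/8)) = 987685455257/90799806240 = 10.88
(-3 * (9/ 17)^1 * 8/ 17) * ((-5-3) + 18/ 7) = 8208/ 2023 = 4.06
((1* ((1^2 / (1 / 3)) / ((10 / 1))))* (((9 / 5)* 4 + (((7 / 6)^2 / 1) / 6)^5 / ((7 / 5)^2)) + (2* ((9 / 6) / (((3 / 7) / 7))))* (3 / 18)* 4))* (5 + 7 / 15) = 3842694695216581 / 58773123072000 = 65.38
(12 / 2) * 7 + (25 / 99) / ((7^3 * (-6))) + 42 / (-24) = 16401181 / 407484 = 40.25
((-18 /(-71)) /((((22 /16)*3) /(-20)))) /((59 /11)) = -960 /4189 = -0.23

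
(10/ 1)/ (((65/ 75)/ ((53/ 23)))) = 7950/ 299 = 26.59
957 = 957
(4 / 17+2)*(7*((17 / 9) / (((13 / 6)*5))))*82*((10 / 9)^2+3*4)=46764928 / 15795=2960.74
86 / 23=3.74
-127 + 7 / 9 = -126.22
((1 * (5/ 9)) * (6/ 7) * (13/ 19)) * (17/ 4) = 1105/ 798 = 1.38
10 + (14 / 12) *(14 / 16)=529 / 48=11.02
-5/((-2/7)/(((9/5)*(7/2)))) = 441/4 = 110.25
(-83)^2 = 6889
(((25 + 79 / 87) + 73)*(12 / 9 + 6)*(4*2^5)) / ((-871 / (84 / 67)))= -678487040 / 5077059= -133.64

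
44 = 44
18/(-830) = -9/415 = -0.02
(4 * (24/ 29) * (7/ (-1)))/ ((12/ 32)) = -1792/ 29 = -61.79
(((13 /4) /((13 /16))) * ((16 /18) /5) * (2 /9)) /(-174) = -32 /35235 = -0.00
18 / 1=18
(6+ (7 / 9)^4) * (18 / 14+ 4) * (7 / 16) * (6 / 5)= 1545379 / 87480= 17.67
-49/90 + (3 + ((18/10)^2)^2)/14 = 33049/78750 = 0.42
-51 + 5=-46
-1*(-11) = 11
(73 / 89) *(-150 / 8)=-15.38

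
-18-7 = -25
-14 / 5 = -2.80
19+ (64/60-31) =-164/15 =-10.93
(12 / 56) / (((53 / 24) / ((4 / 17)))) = 144 / 6307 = 0.02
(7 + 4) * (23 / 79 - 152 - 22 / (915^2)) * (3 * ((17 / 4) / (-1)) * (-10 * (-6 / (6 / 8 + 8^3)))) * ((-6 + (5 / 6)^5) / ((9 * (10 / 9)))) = -81680907115398811 / 58602843154800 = -1393.80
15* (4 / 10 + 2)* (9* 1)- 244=80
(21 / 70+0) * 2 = 3 / 5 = 0.60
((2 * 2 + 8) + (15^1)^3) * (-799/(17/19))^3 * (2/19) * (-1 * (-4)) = -1015560870888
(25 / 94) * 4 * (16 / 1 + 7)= 24.47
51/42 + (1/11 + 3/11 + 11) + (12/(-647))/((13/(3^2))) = 16275475/1295294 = 12.57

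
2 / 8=1 / 4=0.25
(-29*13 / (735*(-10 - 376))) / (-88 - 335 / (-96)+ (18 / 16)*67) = -6032 / 41468945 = -0.00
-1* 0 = 0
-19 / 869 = -0.02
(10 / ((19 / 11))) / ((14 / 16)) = 880 / 133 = 6.62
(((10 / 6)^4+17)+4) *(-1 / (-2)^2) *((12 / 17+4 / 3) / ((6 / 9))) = -30238 / 1377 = -21.96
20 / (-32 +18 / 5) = -50 / 71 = -0.70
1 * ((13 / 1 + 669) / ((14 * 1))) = 341 / 7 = 48.71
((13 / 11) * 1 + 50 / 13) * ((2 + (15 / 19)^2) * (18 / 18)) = 680893 / 51623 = 13.19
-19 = -19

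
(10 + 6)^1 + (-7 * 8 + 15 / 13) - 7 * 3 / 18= -3121 / 78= -40.01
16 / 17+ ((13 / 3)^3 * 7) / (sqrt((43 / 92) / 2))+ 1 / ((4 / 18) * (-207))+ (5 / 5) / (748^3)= 8850234295 / 9625706816+ 30758 * sqrt(1978) / 1161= 1179.17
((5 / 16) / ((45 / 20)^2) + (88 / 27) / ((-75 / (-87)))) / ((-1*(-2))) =7781 / 4050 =1.92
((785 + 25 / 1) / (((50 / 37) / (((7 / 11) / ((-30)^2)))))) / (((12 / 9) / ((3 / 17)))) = 20979 / 374000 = 0.06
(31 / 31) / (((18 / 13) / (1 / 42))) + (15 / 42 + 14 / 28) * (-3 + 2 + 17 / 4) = 2119 / 756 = 2.80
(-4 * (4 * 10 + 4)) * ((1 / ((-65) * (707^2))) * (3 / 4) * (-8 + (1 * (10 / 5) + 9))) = 396 / 32490185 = 0.00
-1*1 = -1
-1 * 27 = -27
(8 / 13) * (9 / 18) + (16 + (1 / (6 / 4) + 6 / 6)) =701 / 39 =17.97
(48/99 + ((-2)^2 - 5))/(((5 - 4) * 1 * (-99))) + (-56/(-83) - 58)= -15542975/271161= -57.32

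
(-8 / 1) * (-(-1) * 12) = -96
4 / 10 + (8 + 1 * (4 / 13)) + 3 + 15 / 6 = 1847 / 130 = 14.21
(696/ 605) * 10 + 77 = 10709/ 121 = 88.50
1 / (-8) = -1 / 8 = -0.12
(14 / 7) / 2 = 1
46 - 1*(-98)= 144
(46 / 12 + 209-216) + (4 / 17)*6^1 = -179 / 102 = -1.75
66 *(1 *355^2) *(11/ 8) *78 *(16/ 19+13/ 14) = 840328020675/ 532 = 1579563948.64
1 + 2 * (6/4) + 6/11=50/11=4.55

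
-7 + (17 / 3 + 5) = 11 / 3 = 3.67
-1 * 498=-498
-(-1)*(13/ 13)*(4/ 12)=1/ 3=0.33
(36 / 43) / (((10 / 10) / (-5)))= -4.19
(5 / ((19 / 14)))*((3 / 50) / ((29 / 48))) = 1008 / 2755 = 0.37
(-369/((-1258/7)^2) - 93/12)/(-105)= 0.07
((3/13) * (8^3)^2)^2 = 618475290624/169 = 3659617104.28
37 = 37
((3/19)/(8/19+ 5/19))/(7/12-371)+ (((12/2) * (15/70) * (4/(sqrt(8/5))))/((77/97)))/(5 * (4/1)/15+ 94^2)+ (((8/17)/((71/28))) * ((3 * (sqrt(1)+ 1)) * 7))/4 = 2619 * sqrt(10)/14289968+ 135866868/69746495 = 1.95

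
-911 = -911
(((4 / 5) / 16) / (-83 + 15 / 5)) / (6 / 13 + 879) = -13 / 18292800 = -0.00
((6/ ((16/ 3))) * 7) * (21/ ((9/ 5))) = 735/ 8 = 91.88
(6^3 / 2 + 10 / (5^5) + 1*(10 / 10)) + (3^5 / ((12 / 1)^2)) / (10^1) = 2183439 / 20000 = 109.17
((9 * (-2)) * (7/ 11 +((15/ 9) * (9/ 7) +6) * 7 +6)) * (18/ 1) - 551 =-232861/ 11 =-21169.18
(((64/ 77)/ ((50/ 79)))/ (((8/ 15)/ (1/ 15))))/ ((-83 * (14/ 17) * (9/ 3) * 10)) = -1343/ 16776375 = -0.00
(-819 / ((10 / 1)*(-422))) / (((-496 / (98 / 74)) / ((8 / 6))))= -13377 / 19361360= -0.00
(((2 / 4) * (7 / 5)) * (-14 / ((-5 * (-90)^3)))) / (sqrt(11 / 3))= -49 * sqrt(33) / 200475000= -0.00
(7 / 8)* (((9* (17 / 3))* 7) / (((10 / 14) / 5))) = 17493 / 8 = 2186.62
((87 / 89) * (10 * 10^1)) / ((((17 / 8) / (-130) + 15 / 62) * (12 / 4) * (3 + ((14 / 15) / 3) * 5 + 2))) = 841464000 / 38190523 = 22.03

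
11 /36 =0.31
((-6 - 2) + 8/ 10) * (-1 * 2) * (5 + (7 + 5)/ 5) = 2664/ 25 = 106.56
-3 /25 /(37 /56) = -168 /925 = -0.18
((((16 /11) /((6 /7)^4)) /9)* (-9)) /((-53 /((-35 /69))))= -84035 /3258387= -0.03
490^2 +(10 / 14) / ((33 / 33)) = 1680705 / 7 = 240100.71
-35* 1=-35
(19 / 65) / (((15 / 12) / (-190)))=-44.43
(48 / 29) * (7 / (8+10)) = 56 / 87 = 0.64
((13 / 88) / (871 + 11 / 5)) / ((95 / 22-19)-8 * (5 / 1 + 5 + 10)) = -0.00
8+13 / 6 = 61 / 6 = 10.17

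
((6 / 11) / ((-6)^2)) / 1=0.02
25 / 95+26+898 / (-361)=8583 / 361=23.78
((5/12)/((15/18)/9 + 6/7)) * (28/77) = 630/3949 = 0.16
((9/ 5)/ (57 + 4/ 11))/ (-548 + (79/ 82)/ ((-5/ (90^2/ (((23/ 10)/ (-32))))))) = 93357/ 62973913580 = 0.00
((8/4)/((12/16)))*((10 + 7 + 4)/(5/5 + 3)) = 14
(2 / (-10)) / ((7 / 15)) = -3 / 7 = -0.43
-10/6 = -5/3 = -1.67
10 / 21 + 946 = 19876 / 21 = 946.48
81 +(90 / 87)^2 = 69021 / 841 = 82.07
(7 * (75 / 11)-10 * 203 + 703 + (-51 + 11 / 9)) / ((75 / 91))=-11973416 / 7425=-1612.58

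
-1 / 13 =-0.08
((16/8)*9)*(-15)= -270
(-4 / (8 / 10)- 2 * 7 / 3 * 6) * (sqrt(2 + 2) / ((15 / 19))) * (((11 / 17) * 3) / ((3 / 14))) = -757.32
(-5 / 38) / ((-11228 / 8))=5 / 53333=0.00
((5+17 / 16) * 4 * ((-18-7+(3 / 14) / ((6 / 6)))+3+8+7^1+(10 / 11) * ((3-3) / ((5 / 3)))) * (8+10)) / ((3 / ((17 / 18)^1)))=-156655 / 168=-932.47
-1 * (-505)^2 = -255025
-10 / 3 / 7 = -10 / 21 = -0.48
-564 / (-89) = 564 / 89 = 6.34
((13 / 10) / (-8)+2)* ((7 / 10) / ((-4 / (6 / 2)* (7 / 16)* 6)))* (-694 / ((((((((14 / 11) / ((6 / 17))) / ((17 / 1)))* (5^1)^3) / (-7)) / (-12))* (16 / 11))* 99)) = 561099 / 100000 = 5.61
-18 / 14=-1.29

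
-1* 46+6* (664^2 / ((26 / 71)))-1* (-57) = 93910991 / 13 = 7223922.38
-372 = -372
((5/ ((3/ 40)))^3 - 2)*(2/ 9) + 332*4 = 16322596/ 243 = 67171.18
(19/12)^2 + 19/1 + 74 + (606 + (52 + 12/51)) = 1845161/2448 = 753.74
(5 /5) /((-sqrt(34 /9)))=-3 * sqrt(34) /34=-0.51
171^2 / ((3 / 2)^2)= 12996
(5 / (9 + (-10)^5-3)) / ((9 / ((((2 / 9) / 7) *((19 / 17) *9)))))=-95 / 53546787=-0.00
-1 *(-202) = 202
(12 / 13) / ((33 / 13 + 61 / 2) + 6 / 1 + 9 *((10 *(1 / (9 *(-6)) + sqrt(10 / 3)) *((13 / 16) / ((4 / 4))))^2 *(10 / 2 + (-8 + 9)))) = 3280103424 *sqrt(30) / 11473424195220961 + 4443142906368 / 57367120976104805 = 0.00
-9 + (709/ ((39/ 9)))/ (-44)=-7275/ 572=-12.72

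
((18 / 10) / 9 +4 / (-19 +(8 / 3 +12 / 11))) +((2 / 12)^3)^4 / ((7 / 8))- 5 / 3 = -1.73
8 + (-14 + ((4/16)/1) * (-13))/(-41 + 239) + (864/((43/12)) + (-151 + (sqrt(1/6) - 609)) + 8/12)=-1930991/3784 + sqrt(6)/6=-509.90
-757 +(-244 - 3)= -1004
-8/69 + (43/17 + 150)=178781/1173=152.41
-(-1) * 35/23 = 35/23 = 1.52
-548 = -548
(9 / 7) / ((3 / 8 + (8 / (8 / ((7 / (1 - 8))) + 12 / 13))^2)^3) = 0.28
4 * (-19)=-76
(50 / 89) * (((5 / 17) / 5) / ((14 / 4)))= 100 / 10591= 0.01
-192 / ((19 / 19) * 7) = -192 / 7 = -27.43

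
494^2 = 244036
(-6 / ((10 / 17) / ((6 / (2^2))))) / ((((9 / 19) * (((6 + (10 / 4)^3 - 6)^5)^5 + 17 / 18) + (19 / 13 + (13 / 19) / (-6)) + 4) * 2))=-1070777710524760573624713216 / 46454463200978034220778312147460227523353698410097784335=-0.00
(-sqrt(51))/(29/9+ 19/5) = -45 * sqrt(51)/316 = -1.02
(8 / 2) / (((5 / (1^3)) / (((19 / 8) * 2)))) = 19 / 5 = 3.80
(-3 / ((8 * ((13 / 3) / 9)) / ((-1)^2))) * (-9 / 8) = 729 / 832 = 0.88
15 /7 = 2.14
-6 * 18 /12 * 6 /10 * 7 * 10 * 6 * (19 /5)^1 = -43092 /5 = -8618.40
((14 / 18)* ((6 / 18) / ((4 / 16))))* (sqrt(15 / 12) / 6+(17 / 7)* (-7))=-476 / 27+7* sqrt(5) / 81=-17.44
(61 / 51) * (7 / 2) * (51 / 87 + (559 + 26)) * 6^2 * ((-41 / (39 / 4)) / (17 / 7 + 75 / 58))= -33298033888 / 333931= -99715.31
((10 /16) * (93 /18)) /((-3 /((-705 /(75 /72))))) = 1457 /2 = 728.50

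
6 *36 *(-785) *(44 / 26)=-3730320 / 13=-286947.69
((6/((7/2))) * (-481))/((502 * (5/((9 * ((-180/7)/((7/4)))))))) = 3740256/86093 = 43.44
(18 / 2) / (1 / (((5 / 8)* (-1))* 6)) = -135 / 4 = -33.75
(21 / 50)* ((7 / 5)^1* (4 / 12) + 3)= 182 / 125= 1.46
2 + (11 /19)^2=843 /361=2.34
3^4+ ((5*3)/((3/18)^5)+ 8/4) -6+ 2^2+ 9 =116730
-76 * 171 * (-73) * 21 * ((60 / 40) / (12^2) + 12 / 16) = 121197447 / 8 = 15149680.88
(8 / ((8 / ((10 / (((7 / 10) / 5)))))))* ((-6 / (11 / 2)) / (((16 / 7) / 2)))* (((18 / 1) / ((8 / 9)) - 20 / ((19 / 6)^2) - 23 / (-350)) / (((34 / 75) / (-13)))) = 67710547125 / 1890196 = 35821.97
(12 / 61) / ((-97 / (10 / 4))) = -30 / 5917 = -0.01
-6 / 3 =-2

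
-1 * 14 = -14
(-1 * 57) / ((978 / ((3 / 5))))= -57 / 1630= -0.03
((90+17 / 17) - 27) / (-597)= -64 / 597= -0.11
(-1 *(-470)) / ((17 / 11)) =5170 / 17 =304.12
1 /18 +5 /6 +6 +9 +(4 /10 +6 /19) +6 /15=14539 /855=17.00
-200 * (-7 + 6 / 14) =9200 / 7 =1314.29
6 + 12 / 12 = 7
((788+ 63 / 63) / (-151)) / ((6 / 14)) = -1841 / 151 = -12.19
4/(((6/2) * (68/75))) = 25/17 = 1.47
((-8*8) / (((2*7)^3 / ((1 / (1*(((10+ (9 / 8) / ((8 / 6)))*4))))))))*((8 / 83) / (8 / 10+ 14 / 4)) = -0.00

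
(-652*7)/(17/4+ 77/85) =-1551760/1753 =-885.20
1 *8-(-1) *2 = 10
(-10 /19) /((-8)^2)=-5 /608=-0.01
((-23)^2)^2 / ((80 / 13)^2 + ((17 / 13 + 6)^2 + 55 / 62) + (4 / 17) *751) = 49846957966 / 47891877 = 1040.82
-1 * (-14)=14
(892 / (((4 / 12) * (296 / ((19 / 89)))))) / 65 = 12711 / 428090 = 0.03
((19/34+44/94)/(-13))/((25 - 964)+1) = 1641/19486012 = 0.00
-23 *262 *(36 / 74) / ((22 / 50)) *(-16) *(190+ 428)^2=16570612972800 / 407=40714036788.21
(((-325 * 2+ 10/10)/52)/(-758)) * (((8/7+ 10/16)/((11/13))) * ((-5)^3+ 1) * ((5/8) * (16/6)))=-301785/42448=-7.11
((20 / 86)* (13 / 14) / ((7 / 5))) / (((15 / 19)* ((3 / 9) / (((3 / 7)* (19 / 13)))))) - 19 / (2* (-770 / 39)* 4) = 6326487 / 12979120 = 0.49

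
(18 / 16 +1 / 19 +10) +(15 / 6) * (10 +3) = 43.68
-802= -802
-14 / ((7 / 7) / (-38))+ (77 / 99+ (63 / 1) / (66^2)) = 2320843 / 4356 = 532.79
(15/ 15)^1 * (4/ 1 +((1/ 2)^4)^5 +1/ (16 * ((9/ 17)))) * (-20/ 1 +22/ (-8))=-3536519987/ 37748736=-93.69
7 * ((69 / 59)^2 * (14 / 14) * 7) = 233289 / 3481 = 67.02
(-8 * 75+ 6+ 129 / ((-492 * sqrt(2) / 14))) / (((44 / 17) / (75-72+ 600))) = -276777 / 2-3085551 * sqrt(2) / 7216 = -138993.22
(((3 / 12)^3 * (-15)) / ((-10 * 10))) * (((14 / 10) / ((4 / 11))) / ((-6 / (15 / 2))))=-231 / 20480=-0.01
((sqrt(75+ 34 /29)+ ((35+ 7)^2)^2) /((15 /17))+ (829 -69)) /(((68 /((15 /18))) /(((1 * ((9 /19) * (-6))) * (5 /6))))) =-33068895 /323 -235 * sqrt(29) /4408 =-102380.77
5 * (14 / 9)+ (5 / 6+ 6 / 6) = 173 / 18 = 9.61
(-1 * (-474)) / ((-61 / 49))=-23226 / 61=-380.75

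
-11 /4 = -2.75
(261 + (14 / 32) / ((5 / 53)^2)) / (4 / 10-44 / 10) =-124063 / 1600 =-77.54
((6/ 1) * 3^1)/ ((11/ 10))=180/ 11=16.36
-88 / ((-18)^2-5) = -8 / 29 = -0.28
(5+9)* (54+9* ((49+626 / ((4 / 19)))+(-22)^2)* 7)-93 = 3093396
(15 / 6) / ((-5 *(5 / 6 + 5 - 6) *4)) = 0.75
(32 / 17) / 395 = 32 / 6715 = 0.00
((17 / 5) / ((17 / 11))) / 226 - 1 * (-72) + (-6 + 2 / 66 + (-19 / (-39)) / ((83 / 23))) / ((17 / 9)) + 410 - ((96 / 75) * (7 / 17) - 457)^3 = 19585590115883144324769 / 205915651906250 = 95114625.50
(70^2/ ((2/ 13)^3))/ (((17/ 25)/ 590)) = 19848521875/ 17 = 1167560110.29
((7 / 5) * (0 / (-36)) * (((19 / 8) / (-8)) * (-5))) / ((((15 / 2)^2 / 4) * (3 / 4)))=0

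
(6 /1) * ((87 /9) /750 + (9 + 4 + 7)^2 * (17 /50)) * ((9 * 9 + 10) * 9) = 83545917 /125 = 668367.34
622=622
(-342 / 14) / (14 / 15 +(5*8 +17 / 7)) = -2565 / 4553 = -0.56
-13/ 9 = -1.44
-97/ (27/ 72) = -776/ 3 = -258.67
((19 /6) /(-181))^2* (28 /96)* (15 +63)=32851 /4717584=0.01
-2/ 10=-1/ 5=-0.20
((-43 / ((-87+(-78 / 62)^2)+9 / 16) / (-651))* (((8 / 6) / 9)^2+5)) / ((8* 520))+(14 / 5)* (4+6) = 20773027571561 / 741893866740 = 28.00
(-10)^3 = -1000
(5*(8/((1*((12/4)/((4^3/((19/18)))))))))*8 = 122880/19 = 6467.37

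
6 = 6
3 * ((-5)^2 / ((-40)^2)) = 3 / 64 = 0.05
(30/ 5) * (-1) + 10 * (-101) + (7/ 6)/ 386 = -2353049/ 2316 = -1016.00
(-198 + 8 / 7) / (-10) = 689 / 35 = 19.69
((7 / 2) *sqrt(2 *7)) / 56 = 0.23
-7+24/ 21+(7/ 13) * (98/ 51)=-22381/ 4641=-4.82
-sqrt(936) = -6 * sqrt(26) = -30.59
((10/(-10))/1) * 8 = -8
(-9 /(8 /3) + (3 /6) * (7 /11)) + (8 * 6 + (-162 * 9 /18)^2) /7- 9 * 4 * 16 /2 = 402301 /616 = 653.09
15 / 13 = 1.15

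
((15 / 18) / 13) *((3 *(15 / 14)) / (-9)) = -25 / 1092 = -0.02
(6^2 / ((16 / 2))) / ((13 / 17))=153 / 26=5.88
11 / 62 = 0.18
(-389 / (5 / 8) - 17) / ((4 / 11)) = -35167 / 20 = -1758.35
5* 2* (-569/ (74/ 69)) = -196305/ 37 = -5305.54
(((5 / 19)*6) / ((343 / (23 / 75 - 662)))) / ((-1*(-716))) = -49627 / 11665430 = -0.00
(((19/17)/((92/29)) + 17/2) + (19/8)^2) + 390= 10122031/25024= 404.49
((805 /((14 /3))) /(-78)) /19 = -115 /988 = -0.12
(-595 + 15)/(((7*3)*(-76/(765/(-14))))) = -19.86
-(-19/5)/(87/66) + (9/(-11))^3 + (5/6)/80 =43455683/18527520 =2.35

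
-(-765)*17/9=1445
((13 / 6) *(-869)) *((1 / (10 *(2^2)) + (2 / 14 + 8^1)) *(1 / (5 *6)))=-25836239 / 50400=-512.62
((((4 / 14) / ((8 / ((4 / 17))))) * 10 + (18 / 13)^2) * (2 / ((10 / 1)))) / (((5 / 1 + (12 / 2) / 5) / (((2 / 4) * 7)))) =20123 / 89063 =0.23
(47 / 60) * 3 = 47 / 20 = 2.35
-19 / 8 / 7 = -19 / 56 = -0.34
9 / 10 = 0.90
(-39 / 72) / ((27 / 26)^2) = -0.50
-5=-5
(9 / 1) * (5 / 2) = 45 / 2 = 22.50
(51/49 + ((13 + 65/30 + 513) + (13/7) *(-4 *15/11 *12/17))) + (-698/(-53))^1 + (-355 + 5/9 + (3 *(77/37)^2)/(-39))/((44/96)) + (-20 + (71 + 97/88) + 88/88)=-38526210406961/207430014792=-185.73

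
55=55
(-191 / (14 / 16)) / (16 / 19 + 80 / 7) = -3629 / 204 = -17.79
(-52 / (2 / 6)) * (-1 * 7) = 1092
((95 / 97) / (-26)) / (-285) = 1 / 7566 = 0.00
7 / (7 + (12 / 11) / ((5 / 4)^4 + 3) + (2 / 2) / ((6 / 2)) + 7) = 321783 / 668105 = 0.48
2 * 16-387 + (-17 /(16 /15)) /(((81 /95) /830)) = -15869.47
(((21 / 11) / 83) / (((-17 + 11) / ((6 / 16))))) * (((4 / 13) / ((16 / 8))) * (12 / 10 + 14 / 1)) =-399 / 118690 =-0.00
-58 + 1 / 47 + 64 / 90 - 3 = -127466 / 2115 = -60.27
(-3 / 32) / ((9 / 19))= -0.20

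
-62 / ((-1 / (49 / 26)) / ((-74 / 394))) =-56203 / 2561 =-21.95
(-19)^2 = 361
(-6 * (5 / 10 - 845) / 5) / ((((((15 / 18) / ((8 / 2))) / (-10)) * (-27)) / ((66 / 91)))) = 594528 / 455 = 1306.65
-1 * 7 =-7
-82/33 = -2.48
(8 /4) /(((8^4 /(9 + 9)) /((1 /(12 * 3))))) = 1 /4096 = 0.00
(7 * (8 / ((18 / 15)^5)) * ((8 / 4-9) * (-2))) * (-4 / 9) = -306250 / 2187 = -140.03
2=2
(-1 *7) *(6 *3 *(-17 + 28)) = -1386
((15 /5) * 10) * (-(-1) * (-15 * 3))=-1350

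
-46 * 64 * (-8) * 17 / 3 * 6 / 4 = 200192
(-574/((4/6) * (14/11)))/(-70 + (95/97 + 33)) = 131241/6988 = 18.78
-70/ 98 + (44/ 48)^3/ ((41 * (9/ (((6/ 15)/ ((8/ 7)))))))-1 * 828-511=-119594192701/ 89268480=-1339.71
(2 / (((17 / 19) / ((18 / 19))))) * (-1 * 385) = -815.29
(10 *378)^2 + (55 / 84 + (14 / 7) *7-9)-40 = 1200222715 / 84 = 14288365.65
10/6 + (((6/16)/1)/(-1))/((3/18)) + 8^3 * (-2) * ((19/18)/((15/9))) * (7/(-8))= 34013/60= 566.88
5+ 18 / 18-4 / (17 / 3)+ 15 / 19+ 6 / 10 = 10794 / 1615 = 6.68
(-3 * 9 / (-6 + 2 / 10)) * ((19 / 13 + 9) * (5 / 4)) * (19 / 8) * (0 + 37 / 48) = 111.45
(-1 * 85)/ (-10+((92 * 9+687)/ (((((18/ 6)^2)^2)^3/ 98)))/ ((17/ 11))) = 51195483/ 5914120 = 8.66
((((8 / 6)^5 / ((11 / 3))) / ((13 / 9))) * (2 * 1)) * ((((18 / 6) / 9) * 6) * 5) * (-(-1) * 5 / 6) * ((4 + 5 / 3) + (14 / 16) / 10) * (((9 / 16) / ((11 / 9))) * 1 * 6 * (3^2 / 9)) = 331440 / 1573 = 210.71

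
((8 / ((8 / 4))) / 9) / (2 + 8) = 2 / 45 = 0.04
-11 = -11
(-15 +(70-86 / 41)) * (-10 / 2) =-10845 / 41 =-264.51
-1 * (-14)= 14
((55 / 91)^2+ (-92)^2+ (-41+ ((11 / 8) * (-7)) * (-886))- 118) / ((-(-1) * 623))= 557580111 / 20636252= 27.02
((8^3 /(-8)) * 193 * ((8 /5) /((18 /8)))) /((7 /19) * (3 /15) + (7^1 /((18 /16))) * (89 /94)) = -352970752 /239701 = -1472.55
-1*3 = -3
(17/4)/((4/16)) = 17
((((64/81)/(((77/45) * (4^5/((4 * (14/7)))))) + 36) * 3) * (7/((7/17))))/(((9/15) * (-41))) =-4241585/56826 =-74.64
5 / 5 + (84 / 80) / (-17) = 319 / 340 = 0.94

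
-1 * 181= -181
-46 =-46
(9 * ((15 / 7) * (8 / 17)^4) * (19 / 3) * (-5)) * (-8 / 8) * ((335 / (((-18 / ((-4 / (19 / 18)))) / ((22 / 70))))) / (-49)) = -2716876800 / 200533921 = -13.55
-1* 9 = -9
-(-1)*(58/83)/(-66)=-29/2739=-0.01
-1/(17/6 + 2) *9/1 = -54/29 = -1.86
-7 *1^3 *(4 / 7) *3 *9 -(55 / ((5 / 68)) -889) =33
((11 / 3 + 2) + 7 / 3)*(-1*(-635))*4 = 20320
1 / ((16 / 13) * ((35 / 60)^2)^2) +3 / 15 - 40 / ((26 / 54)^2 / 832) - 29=-22407610752 / 156065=-143578.71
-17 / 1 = -17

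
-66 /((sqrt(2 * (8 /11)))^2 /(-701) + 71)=-508926 /547465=-0.93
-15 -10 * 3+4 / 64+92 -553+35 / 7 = -8015 / 16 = -500.94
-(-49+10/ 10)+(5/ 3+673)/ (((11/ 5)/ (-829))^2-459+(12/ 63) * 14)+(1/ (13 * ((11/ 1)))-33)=22751473717026/ 1681738834633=13.53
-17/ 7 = -2.43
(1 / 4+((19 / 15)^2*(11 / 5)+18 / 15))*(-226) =-1125.43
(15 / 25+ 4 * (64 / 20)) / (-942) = -0.01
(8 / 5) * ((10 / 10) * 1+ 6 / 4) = 4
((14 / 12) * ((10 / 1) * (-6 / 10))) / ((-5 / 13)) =91 / 5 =18.20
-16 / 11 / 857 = -16 / 9427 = -0.00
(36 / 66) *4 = 24 / 11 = 2.18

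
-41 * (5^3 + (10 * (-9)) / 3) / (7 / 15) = -58425 / 7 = -8346.43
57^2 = 3249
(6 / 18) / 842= 0.00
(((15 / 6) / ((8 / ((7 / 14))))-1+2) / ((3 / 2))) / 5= 37 / 240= 0.15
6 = 6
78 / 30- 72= -347 / 5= -69.40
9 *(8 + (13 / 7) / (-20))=9963 / 140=71.16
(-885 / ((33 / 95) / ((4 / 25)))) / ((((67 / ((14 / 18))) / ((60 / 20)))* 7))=-4484 / 2211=-2.03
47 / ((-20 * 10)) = -47 / 200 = -0.24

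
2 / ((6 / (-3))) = -1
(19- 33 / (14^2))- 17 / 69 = 251347 / 13524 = 18.59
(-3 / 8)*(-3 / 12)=3 / 32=0.09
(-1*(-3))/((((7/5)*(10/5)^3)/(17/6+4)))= 205/112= 1.83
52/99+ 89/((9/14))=4586/33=138.97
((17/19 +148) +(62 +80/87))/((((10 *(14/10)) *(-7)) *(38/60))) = -1750645/512981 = -3.41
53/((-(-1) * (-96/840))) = -463.75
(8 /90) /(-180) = -1 /2025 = -0.00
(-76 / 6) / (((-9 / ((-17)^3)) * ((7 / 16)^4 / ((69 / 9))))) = -281409093632 / 194481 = -1446974.74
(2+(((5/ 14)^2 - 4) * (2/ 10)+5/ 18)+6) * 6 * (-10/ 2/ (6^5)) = -66179/ 2286144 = -0.03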